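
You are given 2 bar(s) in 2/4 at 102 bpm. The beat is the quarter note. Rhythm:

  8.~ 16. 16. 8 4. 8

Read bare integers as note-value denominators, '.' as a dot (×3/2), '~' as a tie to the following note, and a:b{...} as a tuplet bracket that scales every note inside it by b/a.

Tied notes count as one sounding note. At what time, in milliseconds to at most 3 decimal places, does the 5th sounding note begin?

note 5 onset = 7/2b = 2058.824ms

1. 0.0ms @ 0 + 661.765ms (9/8)
2. 661.765ms @ 9/8 + 220.588ms (3/8)
3. 882.353ms @ 3/2 + 294.118ms (1/2)
4. 1176.471ms @ 2 + 882.353ms (3/2)
5. 2058.824ms @ 7/2 + 294.118ms (1/2)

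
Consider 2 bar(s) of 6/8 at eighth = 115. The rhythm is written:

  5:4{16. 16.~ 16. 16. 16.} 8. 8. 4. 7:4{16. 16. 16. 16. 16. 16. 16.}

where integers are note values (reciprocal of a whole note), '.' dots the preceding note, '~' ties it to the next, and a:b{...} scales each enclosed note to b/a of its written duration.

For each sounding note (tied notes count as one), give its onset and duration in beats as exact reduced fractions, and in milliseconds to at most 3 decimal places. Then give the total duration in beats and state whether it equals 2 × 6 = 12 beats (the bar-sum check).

1) 0.0ms=0b +313.043ms=3/5b
2) 313.043ms=3/5b +626.087ms=6/5b
3) 939.13ms=9/5b +313.043ms=3/5b
4) 1252.174ms=12/5b +313.043ms=3/5b
5) 1565.217ms=3b +782.609ms=3/2b
6) 2347.826ms=9/2b +782.609ms=3/2b
7) 3130.435ms=6b +1565.217ms=3b
8) 4695.652ms=9b +223.602ms=3/7b
9) 4919.255ms=66/7b +223.602ms=3/7b
10) 5142.857ms=69/7b +223.602ms=3/7b
11) 5366.46ms=72/7b +223.602ms=3/7b
12) 5590.062ms=75/7b +223.602ms=3/7b
13) 5813.665ms=78/7b +223.602ms=3/7b
14) 6037.267ms=81/7b +223.602ms=3/7b
Σ=12b of 12 (115bpm 6/8) — PASS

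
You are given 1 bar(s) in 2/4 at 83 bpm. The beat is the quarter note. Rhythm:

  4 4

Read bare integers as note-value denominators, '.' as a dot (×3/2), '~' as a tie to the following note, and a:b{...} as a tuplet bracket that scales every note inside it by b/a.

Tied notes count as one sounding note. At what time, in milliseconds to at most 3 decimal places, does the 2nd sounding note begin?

1. 0.0ms @ 0 + 722.892ms (1)
2. 722.892ms @ 1 + 722.892ms (1)

note 2 onset = 1b = 722.892ms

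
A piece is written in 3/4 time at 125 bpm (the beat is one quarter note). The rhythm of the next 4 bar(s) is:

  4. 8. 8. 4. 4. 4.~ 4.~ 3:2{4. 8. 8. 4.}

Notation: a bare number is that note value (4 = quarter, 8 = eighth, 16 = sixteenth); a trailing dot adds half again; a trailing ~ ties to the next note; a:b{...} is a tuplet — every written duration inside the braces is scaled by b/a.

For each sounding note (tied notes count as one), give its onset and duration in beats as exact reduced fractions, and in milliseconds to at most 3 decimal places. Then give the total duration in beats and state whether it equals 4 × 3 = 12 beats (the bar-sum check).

1) 0.0ms=0b +720.0ms=3/2b
2) 720.0ms=3/2b +360.0ms=3/4b
3) 1080.0ms=9/4b +360.0ms=3/4b
4) 1440.0ms=3b +720.0ms=3/2b
5) 2160.0ms=9/2b +720.0ms=3/2b
6) 2880.0ms=6b +1920.0ms=4b
7) 4800.0ms=10b +240.0ms=1/2b
8) 5040.0ms=21/2b +240.0ms=1/2b
9) 5280.0ms=11b +480.0ms=1b
Σ=12b of 12 (125bpm 3/4) — PASS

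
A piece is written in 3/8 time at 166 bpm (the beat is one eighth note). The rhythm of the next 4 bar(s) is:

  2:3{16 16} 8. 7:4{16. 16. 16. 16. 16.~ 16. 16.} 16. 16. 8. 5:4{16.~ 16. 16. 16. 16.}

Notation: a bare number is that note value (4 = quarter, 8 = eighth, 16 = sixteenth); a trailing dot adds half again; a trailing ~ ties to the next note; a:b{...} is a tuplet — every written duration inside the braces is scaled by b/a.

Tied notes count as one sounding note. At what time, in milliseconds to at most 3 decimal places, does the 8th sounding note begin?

note 8 onset = 33/7b = 1703.959ms

1. 0.0ms @ 0 + 271.084ms (3/4)
2. 271.084ms @ 3/4 + 271.084ms (3/4)
3. 542.169ms @ 3/2 + 542.169ms (3/2)
4. 1084.337ms @ 3 + 154.905ms (3/7)
5. 1239.243ms @ 24/7 + 154.905ms (3/7)
6. 1394.148ms @ 27/7 + 154.905ms (3/7)
7. 1549.053ms @ 30/7 + 154.905ms (3/7)
8. 1703.959ms @ 33/7 + 309.811ms (6/7)
9. 2013.769ms @ 39/7 + 154.905ms (3/7)
10. 2168.675ms @ 6 + 271.084ms (3/4)
11. 2439.759ms @ 27/4 + 271.084ms (3/4)
12. 2710.843ms @ 15/2 + 542.169ms (3/2)
13. 3253.012ms @ 9 + 433.735ms (6/5)
14. 3686.747ms @ 51/5 + 216.867ms (3/5)
15. 3903.614ms @ 54/5 + 216.867ms (3/5)
16. 4120.482ms @ 57/5 + 216.867ms (3/5)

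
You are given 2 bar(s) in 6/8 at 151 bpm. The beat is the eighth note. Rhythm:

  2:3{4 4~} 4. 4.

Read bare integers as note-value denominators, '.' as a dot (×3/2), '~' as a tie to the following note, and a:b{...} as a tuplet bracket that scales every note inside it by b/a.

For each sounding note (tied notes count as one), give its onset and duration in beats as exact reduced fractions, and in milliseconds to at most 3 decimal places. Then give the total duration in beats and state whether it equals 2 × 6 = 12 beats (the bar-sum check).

1) 0.0ms=0b +1192.053ms=3b
2) 1192.053ms=3b +2384.106ms=6b
3) 3576.159ms=9b +1192.053ms=3b
Σ=12b of 12 (151bpm 6/8) — PASS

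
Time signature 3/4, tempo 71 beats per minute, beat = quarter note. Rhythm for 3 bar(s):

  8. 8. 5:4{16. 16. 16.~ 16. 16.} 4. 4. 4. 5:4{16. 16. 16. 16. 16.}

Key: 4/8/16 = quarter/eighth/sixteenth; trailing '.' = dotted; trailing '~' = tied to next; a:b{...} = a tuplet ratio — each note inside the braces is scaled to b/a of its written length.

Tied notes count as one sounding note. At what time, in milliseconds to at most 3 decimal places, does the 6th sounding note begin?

1. 0.0ms @ 0 + 633.803ms (3/4)
2. 633.803ms @ 3/4 + 633.803ms (3/4)
3. 1267.606ms @ 3/2 + 253.521ms (3/10)
4. 1521.127ms @ 9/5 + 253.521ms (3/10)
5. 1774.648ms @ 21/10 + 507.042ms (3/5)
6. 2281.69ms @ 27/10 + 253.521ms (3/10)
7. 2535.211ms @ 3 + 1267.606ms (3/2)
8. 3802.817ms @ 9/2 + 1267.606ms (3/2)
9. 5070.423ms @ 6 + 1267.606ms (3/2)
10. 6338.028ms @ 15/2 + 253.521ms (3/10)
11. 6591.549ms @ 39/5 + 253.521ms (3/10)
12. 6845.07ms @ 81/10 + 253.521ms (3/10)
13. 7098.592ms @ 42/5 + 253.521ms (3/10)
14. 7352.113ms @ 87/10 + 253.521ms (3/10)

note 6 onset = 27/10b = 2281.69ms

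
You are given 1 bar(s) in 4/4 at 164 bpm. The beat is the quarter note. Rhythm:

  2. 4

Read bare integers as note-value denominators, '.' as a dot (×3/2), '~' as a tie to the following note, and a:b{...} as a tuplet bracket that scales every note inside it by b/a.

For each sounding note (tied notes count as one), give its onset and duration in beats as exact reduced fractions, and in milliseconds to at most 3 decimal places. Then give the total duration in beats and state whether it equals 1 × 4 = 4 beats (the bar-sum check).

1) 0.0ms=0b +1097.561ms=3b
2) 1097.561ms=3b +365.854ms=1b
Σ=4b of 4 (164bpm 4/4) — PASS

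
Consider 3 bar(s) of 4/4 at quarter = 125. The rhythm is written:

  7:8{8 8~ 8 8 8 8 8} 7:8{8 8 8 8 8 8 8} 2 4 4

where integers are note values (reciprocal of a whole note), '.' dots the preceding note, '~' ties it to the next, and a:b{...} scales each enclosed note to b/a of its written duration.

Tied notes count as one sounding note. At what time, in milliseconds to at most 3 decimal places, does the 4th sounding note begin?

note 4 onset = 16/7b = 1097.143ms

1. 0.0ms @ 0 + 274.286ms (4/7)
2. 274.286ms @ 4/7 + 548.571ms (8/7)
3. 822.857ms @ 12/7 + 274.286ms (4/7)
4. 1097.143ms @ 16/7 + 274.286ms (4/7)
5. 1371.429ms @ 20/7 + 274.286ms (4/7)
6. 1645.714ms @ 24/7 + 274.286ms (4/7)
7. 1920.0ms @ 4 + 274.286ms (4/7)
8. 2194.286ms @ 32/7 + 274.286ms (4/7)
9. 2468.571ms @ 36/7 + 274.286ms (4/7)
10. 2742.857ms @ 40/7 + 274.286ms (4/7)
11. 3017.143ms @ 44/7 + 274.286ms (4/7)
12. 3291.429ms @ 48/7 + 274.286ms (4/7)
13. 3565.714ms @ 52/7 + 274.286ms (4/7)
14. 3840.0ms @ 8 + 960.0ms (2)
15. 4800.0ms @ 10 + 480.0ms (1)
16. 5280.0ms @ 11 + 480.0ms (1)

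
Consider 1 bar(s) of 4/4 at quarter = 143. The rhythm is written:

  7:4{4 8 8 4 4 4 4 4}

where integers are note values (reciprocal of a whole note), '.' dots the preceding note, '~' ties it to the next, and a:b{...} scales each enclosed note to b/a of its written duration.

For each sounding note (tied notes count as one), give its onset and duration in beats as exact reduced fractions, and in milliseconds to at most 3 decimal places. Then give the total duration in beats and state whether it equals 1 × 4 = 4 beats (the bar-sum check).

1) 0.0ms=0b +239.76ms=4/7b
2) 239.76ms=4/7b +119.88ms=2/7b
3) 359.64ms=6/7b +119.88ms=2/7b
4) 479.52ms=8/7b +239.76ms=4/7b
5) 719.281ms=12/7b +239.76ms=4/7b
6) 959.041ms=16/7b +239.76ms=4/7b
7) 1198.801ms=20/7b +239.76ms=4/7b
8) 1438.561ms=24/7b +239.76ms=4/7b
Σ=4b of 4 (143bpm 4/4) — PASS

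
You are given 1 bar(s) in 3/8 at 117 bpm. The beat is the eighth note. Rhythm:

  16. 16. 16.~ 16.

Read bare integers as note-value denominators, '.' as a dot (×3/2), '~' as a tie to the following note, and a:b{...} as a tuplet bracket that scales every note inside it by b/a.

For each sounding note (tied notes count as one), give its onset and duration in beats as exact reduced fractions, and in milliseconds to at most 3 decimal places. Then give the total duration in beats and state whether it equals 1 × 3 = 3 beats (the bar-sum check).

1) 0.0ms=0b +384.615ms=3/4b
2) 384.615ms=3/4b +384.615ms=3/4b
3) 769.231ms=3/2b +769.231ms=3/2b
Σ=3b of 3 (117bpm 3/8) — PASS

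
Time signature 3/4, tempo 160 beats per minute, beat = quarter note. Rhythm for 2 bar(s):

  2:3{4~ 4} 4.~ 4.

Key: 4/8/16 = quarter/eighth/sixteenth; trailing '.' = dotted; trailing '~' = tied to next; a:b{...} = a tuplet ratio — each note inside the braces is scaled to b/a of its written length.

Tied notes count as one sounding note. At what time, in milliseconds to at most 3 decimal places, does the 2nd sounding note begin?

note 2 onset = 3b = 1125.0ms

1. 0.0ms @ 0 + 1125.0ms (3)
2. 1125.0ms @ 3 + 1125.0ms (3)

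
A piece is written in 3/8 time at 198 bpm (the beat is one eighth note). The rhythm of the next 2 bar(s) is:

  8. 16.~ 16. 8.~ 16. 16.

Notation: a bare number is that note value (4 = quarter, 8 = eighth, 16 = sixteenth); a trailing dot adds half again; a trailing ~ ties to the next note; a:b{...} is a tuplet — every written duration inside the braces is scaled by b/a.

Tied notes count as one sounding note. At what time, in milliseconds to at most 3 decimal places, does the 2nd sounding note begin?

1. 0.0ms @ 0 + 454.545ms (3/2)
2. 454.545ms @ 3/2 + 454.545ms (3/2)
3. 909.091ms @ 3 + 681.818ms (9/4)
4. 1590.909ms @ 21/4 + 227.273ms (3/4)

note 2 onset = 3/2b = 454.545ms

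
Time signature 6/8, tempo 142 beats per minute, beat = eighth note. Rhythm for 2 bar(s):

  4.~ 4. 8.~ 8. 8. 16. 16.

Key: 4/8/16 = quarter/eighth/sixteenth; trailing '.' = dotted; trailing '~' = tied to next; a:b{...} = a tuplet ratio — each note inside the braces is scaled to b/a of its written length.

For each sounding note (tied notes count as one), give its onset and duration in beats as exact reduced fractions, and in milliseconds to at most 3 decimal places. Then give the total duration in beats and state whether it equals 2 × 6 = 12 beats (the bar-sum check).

1) 0.0ms=0b +2535.211ms=6b
2) 2535.211ms=6b +1267.606ms=3b
3) 3802.817ms=9b +633.803ms=3/2b
4) 4436.62ms=21/2b +316.901ms=3/4b
5) 4753.521ms=45/4b +316.901ms=3/4b
Σ=12b of 12 (142bpm 6/8) — PASS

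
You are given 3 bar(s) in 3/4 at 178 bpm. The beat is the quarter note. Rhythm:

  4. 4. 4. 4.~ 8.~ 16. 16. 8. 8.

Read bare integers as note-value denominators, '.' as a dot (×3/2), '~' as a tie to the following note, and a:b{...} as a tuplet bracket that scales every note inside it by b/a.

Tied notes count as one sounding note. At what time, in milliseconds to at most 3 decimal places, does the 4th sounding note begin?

note 4 onset = 9/2b = 1516.854ms

1. 0.0ms @ 0 + 505.618ms (3/2)
2. 505.618ms @ 3/2 + 505.618ms (3/2)
3. 1011.236ms @ 3 + 505.618ms (3/2)
4. 1516.854ms @ 9/2 + 884.831ms (21/8)
5. 2401.685ms @ 57/8 + 126.404ms (3/8)
6. 2528.09ms @ 15/2 + 252.809ms (3/4)
7. 2780.899ms @ 33/4 + 252.809ms (3/4)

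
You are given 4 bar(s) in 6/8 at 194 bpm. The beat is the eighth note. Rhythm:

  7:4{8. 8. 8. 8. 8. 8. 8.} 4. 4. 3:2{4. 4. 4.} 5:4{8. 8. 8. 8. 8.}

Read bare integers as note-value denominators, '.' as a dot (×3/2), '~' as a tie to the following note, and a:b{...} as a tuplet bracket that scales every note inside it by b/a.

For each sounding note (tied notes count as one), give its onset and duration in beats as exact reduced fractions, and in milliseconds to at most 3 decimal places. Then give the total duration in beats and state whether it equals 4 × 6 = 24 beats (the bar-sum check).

1) 0.0ms=0b +265.096ms=6/7b
2) 265.096ms=6/7b +265.096ms=6/7b
3) 530.191ms=12/7b +265.096ms=6/7b
4) 795.287ms=18/7b +265.096ms=6/7b
5) 1060.383ms=24/7b +265.096ms=6/7b
6) 1325.479ms=30/7b +265.096ms=6/7b
7) 1590.574ms=36/7b +265.096ms=6/7b
8) 1855.67ms=6b +927.835ms=3b
9) 2783.505ms=9b +927.835ms=3b
10) 3711.34ms=12b +618.557ms=2b
11) 4329.897ms=14b +618.557ms=2b
12) 4948.454ms=16b +618.557ms=2b
13) 5567.01ms=18b +371.134ms=6/5b
14) 5938.144ms=96/5b +371.134ms=6/5b
15) 6309.278ms=102/5b +371.134ms=6/5b
16) 6680.412ms=108/5b +371.134ms=6/5b
17) 7051.546ms=114/5b +371.134ms=6/5b
Σ=24b of 24 (194bpm 6/8) — PASS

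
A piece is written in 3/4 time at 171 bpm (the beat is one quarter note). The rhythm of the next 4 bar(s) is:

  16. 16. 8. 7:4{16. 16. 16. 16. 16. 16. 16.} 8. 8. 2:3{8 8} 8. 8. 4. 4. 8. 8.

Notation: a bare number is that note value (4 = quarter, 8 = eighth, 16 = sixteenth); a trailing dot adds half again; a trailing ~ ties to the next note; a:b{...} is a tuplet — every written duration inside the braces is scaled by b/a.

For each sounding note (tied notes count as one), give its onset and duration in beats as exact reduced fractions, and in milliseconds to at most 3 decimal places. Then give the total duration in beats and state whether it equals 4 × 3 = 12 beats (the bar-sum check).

1) 0.0ms=0b +131.579ms=3/8b
2) 131.579ms=3/8b +131.579ms=3/8b
3) 263.158ms=3/4b +263.158ms=3/4b
4) 526.316ms=3/2b +75.188ms=3/14b
5) 601.504ms=12/7b +75.188ms=3/14b
6) 676.692ms=27/14b +75.188ms=3/14b
7) 751.88ms=15/7b +75.188ms=3/14b
8) 827.068ms=33/14b +75.188ms=3/14b
9) 902.256ms=18/7b +75.188ms=3/14b
10) 977.444ms=39/14b +75.188ms=3/14b
11) 1052.632ms=3b +263.158ms=3/4b
12) 1315.789ms=15/4b +263.158ms=3/4b
13) 1578.947ms=9/2b +263.158ms=3/4b
14) 1842.105ms=21/4b +263.158ms=3/4b
15) 2105.263ms=6b +263.158ms=3/4b
16) 2368.421ms=27/4b +263.158ms=3/4b
17) 2631.579ms=15/2b +526.316ms=3/2b
18) 3157.895ms=9b +526.316ms=3/2b
19) 3684.211ms=21/2b +263.158ms=3/4b
20) 3947.368ms=45/4b +263.158ms=3/4b
Σ=12b of 12 (171bpm 3/4) — PASS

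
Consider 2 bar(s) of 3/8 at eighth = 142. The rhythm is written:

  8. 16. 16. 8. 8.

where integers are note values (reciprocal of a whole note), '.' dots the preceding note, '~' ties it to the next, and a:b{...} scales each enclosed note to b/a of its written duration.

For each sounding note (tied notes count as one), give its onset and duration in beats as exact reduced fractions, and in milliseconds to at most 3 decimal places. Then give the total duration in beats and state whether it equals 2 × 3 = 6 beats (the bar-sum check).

1) 0.0ms=0b +633.803ms=3/2b
2) 633.803ms=3/2b +316.901ms=3/4b
3) 950.704ms=9/4b +316.901ms=3/4b
4) 1267.606ms=3b +633.803ms=3/2b
5) 1901.408ms=9/2b +633.803ms=3/2b
Σ=6b of 6 (142bpm 3/8) — PASS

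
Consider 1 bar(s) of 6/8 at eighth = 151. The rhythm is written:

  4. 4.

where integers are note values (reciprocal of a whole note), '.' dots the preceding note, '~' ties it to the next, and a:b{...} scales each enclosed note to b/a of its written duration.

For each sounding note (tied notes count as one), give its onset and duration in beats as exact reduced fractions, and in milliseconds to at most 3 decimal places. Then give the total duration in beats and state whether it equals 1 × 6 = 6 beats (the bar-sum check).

1) 0.0ms=0b +1192.053ms=3b
2) 1192.053ms=3b +1192.053ms=3b
Σ=6b of 6 (151bpm 6/8) — PASS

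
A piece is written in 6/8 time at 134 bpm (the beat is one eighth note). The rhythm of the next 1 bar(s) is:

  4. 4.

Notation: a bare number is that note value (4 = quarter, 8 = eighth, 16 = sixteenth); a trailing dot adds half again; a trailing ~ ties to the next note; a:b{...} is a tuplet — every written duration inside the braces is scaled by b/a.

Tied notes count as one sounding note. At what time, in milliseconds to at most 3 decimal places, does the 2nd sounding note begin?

1. 0.0ms @ 0 + 1343.284ms (3)
2. 1343.284ms @ 3 + 1343.284ms (3)

note 2 onset = 3b = 1343.284ms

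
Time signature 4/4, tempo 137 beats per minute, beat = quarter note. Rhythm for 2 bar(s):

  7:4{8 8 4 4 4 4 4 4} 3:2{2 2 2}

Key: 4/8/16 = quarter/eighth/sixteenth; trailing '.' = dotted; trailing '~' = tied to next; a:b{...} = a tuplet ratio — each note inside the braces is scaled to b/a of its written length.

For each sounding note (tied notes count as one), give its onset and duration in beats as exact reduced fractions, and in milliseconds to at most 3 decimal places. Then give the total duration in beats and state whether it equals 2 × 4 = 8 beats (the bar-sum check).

1) 0.0ms=0b +125.13ms=2/7b
2) 125.13ms=2/7b +125.13ms=2/7b
3) 250.261ms=4/7b +250.261ms=4/7b
4) 500.521ms=8/7b +250.261ms=4/7b
5) 750.782ms=12/7b +250.261ms=4/7b
6) 1001.043ms=16/7b +250.261ms=4/7b
7) 1251.303ms=20/7b +250.261ms=4/7b
8) 1501.564ms=24/7b +250.261ms=4/7b
9) 1751.825ms=4b +583.942ms=4/3b
10) 2335.766ms=16/3b +583.942ms=4/3b
11) 2919.708ms=20/3b +583.942ms=4/3b
Σ=8b of 8 (137bpm 4/4) — PASS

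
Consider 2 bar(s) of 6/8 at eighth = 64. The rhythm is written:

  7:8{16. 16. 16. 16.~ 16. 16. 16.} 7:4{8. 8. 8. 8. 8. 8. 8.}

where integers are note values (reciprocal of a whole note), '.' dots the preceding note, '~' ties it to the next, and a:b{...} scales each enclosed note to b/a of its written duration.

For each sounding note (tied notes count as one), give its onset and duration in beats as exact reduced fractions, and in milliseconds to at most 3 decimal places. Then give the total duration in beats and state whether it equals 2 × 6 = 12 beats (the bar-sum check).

1) 0.0ms=0b +803.571ms=6/7b
2) 803.571ms=6/7b +803.571ms=6/7b
3) 1607.143ms=12/7b +803.571ms=6/7b
4) 2410.714ms=18/7b +1607.143ms=12/7b
5) 4017.857ms=30/7b +803.571ms=6/7b
6) 4821.429ms=36/7b +803.571ms=6/7b
7) 5625.0ms=6b +803.571ms=6/7b
8) 6428.571ms=48/7b +803.571ms=6/7b
9) 7232.143ms=54/7b +803.571ms=6/7b
10) 8035.714ms=60/7b +803.571ms=6/7b
11) 8839.286ms=66/7b +803.571ms=6/7b
12) 9642.857ms=72/7b +803.571ms=6/7b
13) 10446.429ms=78/7b +803.571ms=6/7b
Σ=12b of 12 (64bpm 6/8) — PASS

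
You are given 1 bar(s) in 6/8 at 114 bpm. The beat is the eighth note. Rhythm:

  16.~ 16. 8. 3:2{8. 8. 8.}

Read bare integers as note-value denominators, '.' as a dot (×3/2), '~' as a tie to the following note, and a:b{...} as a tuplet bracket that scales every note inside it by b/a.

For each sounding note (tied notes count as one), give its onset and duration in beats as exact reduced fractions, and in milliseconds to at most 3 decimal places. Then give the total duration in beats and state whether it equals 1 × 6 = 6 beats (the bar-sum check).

1) 0.0ms=0b +789.474ms=3/2b
2) 789.474ms=3/2b +789.474ms=3/2b
3) 1578.947ms=3b +526.316ms=1b
4) 2105.263ms=4b +526.316ms=1b
5) 2631.579ms=5b +526.316ms=1b
Σ=6b of 6 (114bpm 6/8) — PASS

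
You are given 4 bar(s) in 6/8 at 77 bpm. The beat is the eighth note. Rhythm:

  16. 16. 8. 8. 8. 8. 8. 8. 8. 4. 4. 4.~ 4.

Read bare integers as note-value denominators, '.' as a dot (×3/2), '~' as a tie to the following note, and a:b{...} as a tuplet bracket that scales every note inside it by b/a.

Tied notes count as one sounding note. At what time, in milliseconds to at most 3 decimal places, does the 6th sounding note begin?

1. 0.0ms @ 0 + 584.416ms (3/4)
2. 584.416ms @ 3/4 + 584.416ms (3/4)
3. 1168.831ms @ 3/2 + 1168.831ms (3/2)
4. 2337.662ms @ 3 + 1168.831ms (3/2)
5. 3506.494ms @ 9/2 + 1168.831ms (3/2)
6. 4675.325ms @ 6 + 1168.831ms (3/2)
7. 5844.156ms @ 15/2 + 1168.831ms (3/2)
8. 7012.987ms @ 9 + 1168.831ms (3/2)
9. 8181.818ms @ 21/2 + 1168.831ms (3/2)
10. 9350.649ms @ 12 + 2337.662ms (3)
11. 11688.312ms @ 15 + 2337.662ms (3)
12. 14025.974ms @ 18 + 4675.325ms (6)

note 6 onset = 6b = 4675.325ms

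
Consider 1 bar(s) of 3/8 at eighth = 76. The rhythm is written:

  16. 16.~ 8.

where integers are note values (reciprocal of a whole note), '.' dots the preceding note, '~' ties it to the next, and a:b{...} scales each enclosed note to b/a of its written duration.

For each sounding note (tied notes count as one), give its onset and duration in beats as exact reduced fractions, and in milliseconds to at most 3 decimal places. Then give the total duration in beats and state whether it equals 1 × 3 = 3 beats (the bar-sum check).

1) 0.0ms=0b +592.105ms=3/4b
2) 592.105ms=3/4b +1776.316ms=9/4b
Σ=3b of 3 (76bpm 3/8) — PASS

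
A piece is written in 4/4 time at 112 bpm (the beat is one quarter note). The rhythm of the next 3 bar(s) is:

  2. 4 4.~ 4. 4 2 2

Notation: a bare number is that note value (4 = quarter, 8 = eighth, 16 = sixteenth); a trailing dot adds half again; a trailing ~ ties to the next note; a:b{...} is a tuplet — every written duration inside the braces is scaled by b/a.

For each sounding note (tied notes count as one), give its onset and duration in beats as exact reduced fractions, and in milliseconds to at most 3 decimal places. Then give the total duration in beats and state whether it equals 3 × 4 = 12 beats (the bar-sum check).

1) 0.0ms=0b +1607.143ms=3b
2) 1607.143ms=3b +535.714ms=1b
3) 2142.857ms=4b +1607.143ms=3b
4) 3750.0ms=7b +535.714ms=1b
5) 4285.714ms=8b +1071.429ms=2b
6) 5357.143ms=10b +1071.429ms=2b
Σ=12b of 12 (112bpm 4/4) — PASS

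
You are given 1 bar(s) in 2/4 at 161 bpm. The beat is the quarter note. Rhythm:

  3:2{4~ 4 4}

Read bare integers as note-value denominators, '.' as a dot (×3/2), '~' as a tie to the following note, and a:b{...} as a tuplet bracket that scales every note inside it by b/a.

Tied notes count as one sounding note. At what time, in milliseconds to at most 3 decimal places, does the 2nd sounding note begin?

1. 0.0ms @ 0 + 496.894ms (4/3)
2. 496.894ms @ 4/3 + 248.447ms (2/3)

note 2 onset = 4/3b = 496.894ms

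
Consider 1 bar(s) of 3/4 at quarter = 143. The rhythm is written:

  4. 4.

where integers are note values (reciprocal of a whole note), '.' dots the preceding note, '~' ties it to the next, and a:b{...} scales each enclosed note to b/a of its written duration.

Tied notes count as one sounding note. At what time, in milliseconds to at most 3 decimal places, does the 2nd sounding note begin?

1. 0.0ms @ 0 + 629.371ms (3/2)
2. 629.371ms @ 3/2 + 629.371ms (3/2)

note 2 onset = 3/2b = 629.371ms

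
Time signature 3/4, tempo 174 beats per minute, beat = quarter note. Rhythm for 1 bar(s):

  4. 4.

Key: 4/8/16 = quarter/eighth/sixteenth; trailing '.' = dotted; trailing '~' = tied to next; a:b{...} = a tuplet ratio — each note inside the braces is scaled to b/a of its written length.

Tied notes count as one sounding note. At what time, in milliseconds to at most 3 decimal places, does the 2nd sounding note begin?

1. 0.0ms @ 0 + 517.241ms (3/2)
2. 517.241ms @ 3/2 + 517.241ms (3/2)

note 2 onset = 3/2b = 517.241ms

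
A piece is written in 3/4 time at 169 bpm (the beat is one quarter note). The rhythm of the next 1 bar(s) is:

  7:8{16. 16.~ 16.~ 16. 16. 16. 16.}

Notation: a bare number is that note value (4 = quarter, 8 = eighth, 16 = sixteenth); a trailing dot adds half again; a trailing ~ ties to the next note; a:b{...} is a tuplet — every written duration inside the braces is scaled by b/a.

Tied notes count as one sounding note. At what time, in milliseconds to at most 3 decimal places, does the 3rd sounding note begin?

1. 0.0ms @ 0 + 152.156ms (3/7)
2. 152.156ms @ 3/7 + 456.467ms (9/7)
3. 608.622ms @ 12/7 + 152.156ms (3/7)
4. 760.778ms @ 15/7 + 152.156ms (3/7)
5. 912.933ms @ 18/7 + 152.156ms (3/7)

note 3 onset = 12/7b = 608.622ms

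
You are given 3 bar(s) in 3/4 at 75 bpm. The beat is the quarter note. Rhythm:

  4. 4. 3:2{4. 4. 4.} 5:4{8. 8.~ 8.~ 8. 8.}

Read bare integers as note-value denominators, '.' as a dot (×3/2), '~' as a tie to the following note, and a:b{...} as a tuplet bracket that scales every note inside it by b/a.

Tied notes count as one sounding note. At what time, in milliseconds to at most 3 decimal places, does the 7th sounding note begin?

note 7 onset = 33/5b = 5280.0ms

1. 0.0ms @ 0 + 1200.0ms (3/2)
2. 1200.0ms @ 3/2 + 1200.0ms (3/2)
3. 2400.0ms @ 3 + 800.0ms (1)
4. 3200.0ms @ 4 + 800.0ms (1)
5. 4000.0ms @ 5 + 800.0ms (1)
6. 4800.0ms @ 6 + 480.0ms (3/5)
7. 5280.0ms @ 33/5 + 1440.0ms (9/5)
8. 6720.0ms @ 42/5 + 480.0ms (3/5)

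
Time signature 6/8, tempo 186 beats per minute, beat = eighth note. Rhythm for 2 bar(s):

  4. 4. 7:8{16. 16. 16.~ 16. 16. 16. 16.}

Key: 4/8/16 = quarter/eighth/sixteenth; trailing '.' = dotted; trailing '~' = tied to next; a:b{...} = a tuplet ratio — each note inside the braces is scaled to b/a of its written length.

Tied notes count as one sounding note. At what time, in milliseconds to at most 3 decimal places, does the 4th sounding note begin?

note 4 onset = 48/7b = 2211.982ms

1. 0.0ms @ 0 + 967.742ms (3)
2. 967.742ms @ 3 + 967.742ms (3)
3. 1935.484ms @ 6 + 276.498ms (6/7)
4. 2211.982ms @ 48/7 + 276.498ms (6/7)
5. 2488.479ms @ 54/7 + 552.995ms (12/7)
6. 3041.475ms @ 66/7 + 276.498ms (6/7)
7. 3317.972ms @ 72/7 + 276.498ms (6/7)
8. 3594.47ms @ 78/7 + 276.498ms (6/7)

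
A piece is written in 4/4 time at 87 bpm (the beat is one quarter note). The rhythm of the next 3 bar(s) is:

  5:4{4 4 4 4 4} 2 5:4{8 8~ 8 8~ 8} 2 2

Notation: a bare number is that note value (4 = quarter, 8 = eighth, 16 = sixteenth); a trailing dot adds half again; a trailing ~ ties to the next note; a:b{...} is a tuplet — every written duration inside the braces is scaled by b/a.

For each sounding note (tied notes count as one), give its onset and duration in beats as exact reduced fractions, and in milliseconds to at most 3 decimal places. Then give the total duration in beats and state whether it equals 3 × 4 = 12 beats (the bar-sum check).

1) 0.0ms=0b +551.724ms=4/5b
2) 551.724ms=4/5b +551.724ms=4/5b
3) 1103.448ms=8/5b +551.724ms=4/5b
4) 1655.172ms=12/5b +551.724ms=4/5b
5) 2206.897ms=16/5b +551.724ms=4/5b
6) 2758.621ms=4b +1379.31ms=2b
7) 4137.931ms=6b +275.862ms=2/5b
8) 4413.793ms=32/5b +551.724ms=4/5b
9) 4965.517ms=36/5b +551.724ms=4/5b
10) 5517.241ms=8b +1379.31ms=2b
11) 6896.552ms=10b +1379.31ms=2b
Σ=12b of 12 (87bpm 4/4) — PASS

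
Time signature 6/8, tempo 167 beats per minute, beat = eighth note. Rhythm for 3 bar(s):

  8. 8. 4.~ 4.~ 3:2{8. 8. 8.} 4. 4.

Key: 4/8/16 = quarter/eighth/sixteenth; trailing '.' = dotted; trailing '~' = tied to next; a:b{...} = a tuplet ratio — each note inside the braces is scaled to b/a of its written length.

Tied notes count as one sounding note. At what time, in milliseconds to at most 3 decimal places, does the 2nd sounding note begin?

note 2 onset = 3/2b = 538.922ms

1. 0.0ms @ 0 + 538.922ms (3/2)
2. 538.922ms @ 3/2 + 538.922ms (3/2)
3. 1077.844ms @ 3 + 2514.97ms (7)
4. 3592.814ms @ 10 + 359.281ms (1)
5. 3952.096ms @ 11 + 359.281ms (1)
6. 4311.377ms @ 12 + 1077.844ms (3)
7. 5389.222ms @ 15 + 1077.844ms (3)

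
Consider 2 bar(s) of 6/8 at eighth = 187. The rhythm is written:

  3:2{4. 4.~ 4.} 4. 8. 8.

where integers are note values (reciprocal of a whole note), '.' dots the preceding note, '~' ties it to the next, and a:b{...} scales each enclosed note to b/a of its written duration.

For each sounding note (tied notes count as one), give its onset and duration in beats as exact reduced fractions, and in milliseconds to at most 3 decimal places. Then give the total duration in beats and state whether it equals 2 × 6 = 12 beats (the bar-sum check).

1) 0.0ms=0b +641.711ms=2b
2) 641.711ms=2b +1283.422ms=4b
3) 1925.134ms=6b +962.567ms=3b
4) 2887.701ms=9b +481.283ms=3/2b
5) 3368.984ms=21/2b +481.283ms=3/2b
Σ=12b of 12 (187bpm 6/8) — PASS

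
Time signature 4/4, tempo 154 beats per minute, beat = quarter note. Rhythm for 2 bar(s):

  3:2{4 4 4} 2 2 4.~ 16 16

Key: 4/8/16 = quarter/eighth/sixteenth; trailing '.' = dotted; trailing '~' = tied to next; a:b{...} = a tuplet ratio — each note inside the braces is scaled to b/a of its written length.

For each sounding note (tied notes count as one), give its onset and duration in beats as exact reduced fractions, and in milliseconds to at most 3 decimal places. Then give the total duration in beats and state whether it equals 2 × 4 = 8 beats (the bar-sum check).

1) 0.0ms=0b +259.74ms=2/3b
2) 259.74ms=2/3b +259.74ms=2/3b
3) 519.481ms=4/3b +259.74ms=2/3b
4) 779.221ms=2b +779.221ms=2b
5) 1558.442ms=4b +779.221ms=2b
6) 2337.662ms=6b +681.818ms=7/4b
7) 3019.481ms=31/4b +97.403ms=1/4b
Σ=8b of 8 (154bpm 4/4) — PASS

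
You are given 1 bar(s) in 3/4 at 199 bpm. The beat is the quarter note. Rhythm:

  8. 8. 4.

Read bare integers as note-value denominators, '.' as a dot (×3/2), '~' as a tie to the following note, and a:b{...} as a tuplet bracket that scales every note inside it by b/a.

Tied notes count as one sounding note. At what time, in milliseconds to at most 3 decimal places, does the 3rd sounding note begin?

1. 0.0ms @ 0 + 226.131ms (3/4)
2. 226.131ms @ 3/4 + 226.131ms (3/4)
3. 452.261ms @ 3/2 + 452.261ms (3/2)

note 3 onset = 3/2b = 452.261ms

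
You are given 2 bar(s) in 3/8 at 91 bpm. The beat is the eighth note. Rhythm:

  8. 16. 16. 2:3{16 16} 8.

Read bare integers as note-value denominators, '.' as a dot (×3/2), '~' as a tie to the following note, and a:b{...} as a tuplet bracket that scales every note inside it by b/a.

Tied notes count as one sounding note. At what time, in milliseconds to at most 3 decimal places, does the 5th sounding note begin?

1. 0.0ms @ 0 + 989.011ms (3/2)
2. 989.011ms @ 3/2 + 494.505ms (3/4)
3. 1483.516ms @ 9/4 + 494.505ms (3/4)
4. 1978.022ms @ 3 + 494.505ms (3/4)
5. 2472.527ms @ 15/4 + 494.505ms (3/4)
6. 2967.033ms @ 9/2 + 989.011ms (3/2)

note 5 onset = 15/4b = 2472.527ms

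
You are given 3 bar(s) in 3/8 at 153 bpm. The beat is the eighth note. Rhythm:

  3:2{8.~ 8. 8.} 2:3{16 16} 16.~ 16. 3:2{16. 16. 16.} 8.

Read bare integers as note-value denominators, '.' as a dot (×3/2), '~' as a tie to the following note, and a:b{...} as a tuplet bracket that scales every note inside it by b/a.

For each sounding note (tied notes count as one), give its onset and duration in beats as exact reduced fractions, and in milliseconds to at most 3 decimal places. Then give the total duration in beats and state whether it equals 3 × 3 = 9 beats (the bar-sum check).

1) 0.0ms=0b +784.314ms=2b
2) 784.314ms=2b +392.157ms=1b
3) 1176.471ms=3b +294.118ms=3/4b
4) 1470.588ms=15/4b +294.118ms=3/4b
5) 1764.706ms=9/2b +588.235ms=3/2b
6) 2352.941ms=6b +196.078ms=1/2b
7) 2549.02ms=13/2b +196.078ms=1/2b
8) 2745.098ms=7b +196.078ms=1/2b
9) 2941.176ms=15/2b +588.235ms=3/2b
Σ=9b of 9 (153bpm 3/8) — PASS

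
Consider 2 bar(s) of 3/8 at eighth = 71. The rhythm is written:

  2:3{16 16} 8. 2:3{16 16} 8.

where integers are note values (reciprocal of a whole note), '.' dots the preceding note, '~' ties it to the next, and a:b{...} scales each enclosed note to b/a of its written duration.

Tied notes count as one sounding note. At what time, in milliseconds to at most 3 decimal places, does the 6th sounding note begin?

1. 0.0ms @ 0 + 633.803ms (3/4)
2. 633.803ms @ 3/4 + 633.803ms (3/4)
3. 1267.606ms @ 3/2 + 1267.606ms (3/2)
4. 2535.211ms @ 3 + 633.803ms (3/4)
5. 3169.014ms @ 15/4 + 633.803ms (3/4)
6. 3802.817ms @ 9/2 + 1267.606ms (3/2)

note 6 onset = 9/2b = 3802.817ms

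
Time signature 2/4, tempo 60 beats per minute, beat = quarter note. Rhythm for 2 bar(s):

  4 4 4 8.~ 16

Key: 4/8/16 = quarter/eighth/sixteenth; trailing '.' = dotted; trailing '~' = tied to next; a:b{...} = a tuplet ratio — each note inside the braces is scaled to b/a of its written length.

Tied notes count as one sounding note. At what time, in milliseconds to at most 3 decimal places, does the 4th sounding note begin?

note 4 onset = 3b = 3000.0ms

1. 0.0ms @ 0 + 1000.0ms (1)
2. 1000.0ms @ 1 + 1000.0ms (1)
3. 2000.0ms @ 2 + 1000.0ms (1)
4. 3000.0ms @ 3 + 1000.0ms (1)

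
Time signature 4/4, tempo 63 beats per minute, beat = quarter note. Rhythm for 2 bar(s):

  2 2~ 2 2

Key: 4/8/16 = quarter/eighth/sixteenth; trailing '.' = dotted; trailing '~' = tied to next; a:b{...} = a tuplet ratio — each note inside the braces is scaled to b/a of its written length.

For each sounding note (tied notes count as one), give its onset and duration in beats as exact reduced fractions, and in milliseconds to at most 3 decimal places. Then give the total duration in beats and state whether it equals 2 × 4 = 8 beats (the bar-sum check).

1) 0.0ms=0b +1904.762ms=2b
2) 1904.762ms=2b +3809.524ms=4b
3) 5714.286ms=6b +1904.762ms=2b
Σ=8b of 8 (63bpm 4/4) — PASS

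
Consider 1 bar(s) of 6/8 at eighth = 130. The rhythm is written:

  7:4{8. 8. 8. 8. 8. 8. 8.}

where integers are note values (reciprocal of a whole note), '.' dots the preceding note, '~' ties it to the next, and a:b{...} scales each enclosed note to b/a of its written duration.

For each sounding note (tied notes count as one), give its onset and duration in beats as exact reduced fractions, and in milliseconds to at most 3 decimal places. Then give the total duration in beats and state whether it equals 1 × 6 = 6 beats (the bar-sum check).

1) 0.0ms=0b +395.604ms=6/7b
2) 395.604ms=6/7b +395.604ms=6/7b
3) 791.209ms=12/7b +395.604ms=6/7b
4) 1186.813ms=18/7b +395.604ms=6/7b
5) 1582.418ms=24/7b +395.604ms=6/7b
6) 1978.022ms=30/7b +395.604ms=6/7b
7) 2373.626ms=36/7b +395.604ms=6/7b
Σ=6b of 6 (130bpm 6/8) — PASS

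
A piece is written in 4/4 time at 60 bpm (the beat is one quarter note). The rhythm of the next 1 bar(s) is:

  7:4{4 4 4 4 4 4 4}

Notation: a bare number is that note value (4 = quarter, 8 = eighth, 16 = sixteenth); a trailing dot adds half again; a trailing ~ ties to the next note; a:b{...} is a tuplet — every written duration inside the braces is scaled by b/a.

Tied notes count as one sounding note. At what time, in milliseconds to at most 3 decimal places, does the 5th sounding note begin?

1. 0.0ms @ 0 + 571.429ms (4/7)
2. 571.429ms @ 4/7 + 571.429ms (4/7)
3. 1142.857ms @ 8/7 + 571.429ms (4/7)
4. 1714.286ms @ 12/7 + 571.429ms (4/7)
5. 2285.714ms @ 16/7 + 571.429ms (4/7)
6. 2857.143ms @ 20/7 + 571.429ms (4/7)
7. 3428.571ms @ 24/7 + 571.429ms (4/7)

note 5 onset = 16/7b = 2285.714ms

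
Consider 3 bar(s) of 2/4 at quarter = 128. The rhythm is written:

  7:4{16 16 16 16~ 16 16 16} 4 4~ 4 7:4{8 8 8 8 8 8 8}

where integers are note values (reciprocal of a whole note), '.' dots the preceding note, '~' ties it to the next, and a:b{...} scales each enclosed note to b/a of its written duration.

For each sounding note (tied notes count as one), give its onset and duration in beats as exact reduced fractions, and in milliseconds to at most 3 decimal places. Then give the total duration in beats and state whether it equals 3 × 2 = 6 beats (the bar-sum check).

1) 0.0ms=0b +66.964ms=1/7b
2) 66.964ms=1/7b +66.964ms=1/7b
3) 133.929ms=2/7b +66.964ms=1/7b
4) 200.893ms=3/7b +133.929ms=2/7b
5) 334.821ms=5/7b +66.964ms=1/7b
6) 401.786ms=6/7b +66.964ms=1/7b
7) 468.75ms=1b +468.75ms=1b
8) 937.5ms=2b +937.5ms=2b
9) 1875.0ms=4b +133.929ms=2/7b
10) 2008.929ms=30/7b +133.929ms=2/7b
11) 2142.857ms=32/7b +133.929ms=2/7b
12) 2276.786ms=34/7b +133.929ms=2/7b
13) 2410.714ms=36/7b +133.929ms=2/7b
14) 2544.643ms=38/7b +133.929ms=2/7b
15) 2678.571ms=40/7b +133.929ms=2/7b
Σ=6b of 6 (128bpm 2/4) — PASS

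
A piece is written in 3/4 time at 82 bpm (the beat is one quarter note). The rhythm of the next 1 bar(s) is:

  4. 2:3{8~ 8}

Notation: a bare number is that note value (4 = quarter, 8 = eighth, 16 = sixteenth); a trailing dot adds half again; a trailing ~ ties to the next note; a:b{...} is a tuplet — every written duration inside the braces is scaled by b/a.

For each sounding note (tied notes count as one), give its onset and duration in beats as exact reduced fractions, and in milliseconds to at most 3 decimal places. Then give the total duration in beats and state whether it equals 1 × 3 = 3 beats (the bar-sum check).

1) 0.0ms=0b +1097.561ms=3/2b
2) 1097.561ms=3/2b +1097.561ms=3/2b
Σ=3b of 3 (82bpm 3/4) — PASS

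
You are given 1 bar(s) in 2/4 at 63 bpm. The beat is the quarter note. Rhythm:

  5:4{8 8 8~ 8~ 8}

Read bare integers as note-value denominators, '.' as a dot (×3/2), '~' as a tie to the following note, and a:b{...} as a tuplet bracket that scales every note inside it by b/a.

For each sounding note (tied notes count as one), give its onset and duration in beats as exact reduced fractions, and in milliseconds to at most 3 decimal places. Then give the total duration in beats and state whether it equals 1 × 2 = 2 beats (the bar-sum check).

1) 0.0ms=0b +380.952ms=2/5b
2) 380.952ms=2/5b +380.952ms=2/5b
3) 761.905ms=4/5b +1142.857ms=6/5b
Σ=2b of 2 (63bpm 2/4) — PASS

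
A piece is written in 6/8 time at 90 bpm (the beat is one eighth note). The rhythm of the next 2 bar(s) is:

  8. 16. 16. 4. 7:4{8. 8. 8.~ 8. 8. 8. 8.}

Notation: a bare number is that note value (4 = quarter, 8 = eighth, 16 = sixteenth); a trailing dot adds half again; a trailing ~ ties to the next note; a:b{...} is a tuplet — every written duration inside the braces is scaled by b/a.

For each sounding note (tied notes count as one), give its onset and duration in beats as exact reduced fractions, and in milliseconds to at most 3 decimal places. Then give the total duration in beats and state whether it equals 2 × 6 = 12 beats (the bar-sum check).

1) 0.0ms=0b +1000.0ms=3/2b
2) 1000.0ms=3/2b +500.0ms=3/4b
3) 1500.0ms=9/4b +500.0ms=3/4b
4) 2000.0ms=3b +2000.0ms=3b
5) 4000.0ms=6b +571.429ms=6/7b
6) 4571.429ms=48/7b +571.429ms=6/7b
7) 5142.857ms=54/7b +1142.857ms=12/7b
8) 6285.714ms=66/7b +571.429ms=6/7b
9) 6857.143ms=72/7b +571.429ms=6/7b
10) 7428.571ms=78/7b +571.429ms=6/7b
Σ=12b of 12 (90bpm 6/8) — PASS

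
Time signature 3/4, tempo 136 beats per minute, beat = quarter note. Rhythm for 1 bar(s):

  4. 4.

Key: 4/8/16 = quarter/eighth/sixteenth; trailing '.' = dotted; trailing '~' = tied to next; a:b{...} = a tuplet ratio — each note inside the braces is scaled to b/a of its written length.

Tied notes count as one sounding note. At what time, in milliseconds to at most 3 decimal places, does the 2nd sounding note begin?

note 2 onset = 3/2b = 661.765ms

1. 0.0ms @ 0 + 661.765ms (3/2)
2. 661.765ms @ 3/2 + 661.765ms (3/2)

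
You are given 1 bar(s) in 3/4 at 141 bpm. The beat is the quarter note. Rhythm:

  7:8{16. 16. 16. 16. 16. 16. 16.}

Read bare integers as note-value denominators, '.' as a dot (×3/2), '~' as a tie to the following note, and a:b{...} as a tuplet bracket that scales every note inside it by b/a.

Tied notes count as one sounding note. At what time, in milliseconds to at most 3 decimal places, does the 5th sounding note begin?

1. 0.0ms @ 0 + 182.371ms (3/7)
2. 182.371ms @ 3/7 + 182.371ms (3/7)
3. 364.742ms @ 6/7 + 182.371ms (3/7)
4. 547.112ms @ 9/7 + 182.371ms (3/7)
5. 729.483ms @ 12/7 + 182.371ms (3/7)
6. 911.854ms @ 15/7 + 182.371ms (3/7)
7. 1094.225ms @ 18/7 + 182.371ms (3/7)

note 5 onset = 12/7b = 729.483ms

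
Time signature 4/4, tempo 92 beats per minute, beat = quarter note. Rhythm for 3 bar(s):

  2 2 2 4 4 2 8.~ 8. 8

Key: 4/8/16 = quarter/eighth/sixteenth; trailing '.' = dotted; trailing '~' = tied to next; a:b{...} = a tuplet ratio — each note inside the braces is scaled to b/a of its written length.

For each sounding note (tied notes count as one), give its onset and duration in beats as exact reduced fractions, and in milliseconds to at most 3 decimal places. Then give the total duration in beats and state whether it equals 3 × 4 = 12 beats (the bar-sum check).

1) 0.0ms=0b +1304.348ms=2b
2) 1304.348ms=2b +1304.348ms=2b
3) 2608.696ms=4b +1304.348ms=2b
4) 3913.043ms=6b +652.174ms=1b
5) 4565.217ms=7b +652.174ms=1b
6) 5217.391ms=8b +1304.348ms=2b
7) 6521.739ms=10b +978.261ms=3/2b
8) 7500.0ms=23/2b +326.087ms=1/2b
Σ=12b of 12 (92bpm 4/4) — PASS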